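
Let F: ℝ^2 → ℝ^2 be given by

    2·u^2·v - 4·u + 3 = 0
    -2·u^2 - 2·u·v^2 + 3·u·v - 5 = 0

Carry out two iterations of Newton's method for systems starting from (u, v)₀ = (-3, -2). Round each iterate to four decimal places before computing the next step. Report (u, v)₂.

(-2.2263, -1.2546)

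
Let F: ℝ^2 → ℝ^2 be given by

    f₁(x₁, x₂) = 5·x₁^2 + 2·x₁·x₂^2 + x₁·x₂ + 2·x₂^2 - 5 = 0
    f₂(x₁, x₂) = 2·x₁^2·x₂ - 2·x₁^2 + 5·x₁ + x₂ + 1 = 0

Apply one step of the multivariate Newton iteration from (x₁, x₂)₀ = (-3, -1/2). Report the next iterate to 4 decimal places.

At (-3, -1/2): F = (40.5000, -41.5000).
Jacobian J = [[10·x₁ + 2·x₂^2 + x₂, 4·x₁·x₂ + x₁ + 4·x₂], [4·x₁·x₂ - 4·x₁ + 5, 2·x₁^2 + 1]].
At the point, J = [[-30.0000, 1.0000], [23.0000, 19.0000]] (det J = -593.0000).
Solving J·Δ = −F gives Δ = (1.3676, 0.5287).
Then the next iterate is (x₁, x₂)₁ = (-1.6324, 0.0287).

(-1.6324, 0.0287)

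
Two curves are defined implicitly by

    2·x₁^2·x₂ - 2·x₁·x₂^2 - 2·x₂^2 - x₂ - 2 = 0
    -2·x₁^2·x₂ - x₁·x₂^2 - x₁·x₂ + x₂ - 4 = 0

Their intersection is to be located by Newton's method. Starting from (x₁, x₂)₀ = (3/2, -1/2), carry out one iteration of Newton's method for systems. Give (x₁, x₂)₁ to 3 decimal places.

(3.675, 0.984)

At (3/2, -1/2): F = (-5.000, -1.875).
Jacobian J = [[4·x₁·x₂ - 2·x₂^2, 2·x₁^2 - 4·x₁·x₂ - 4·x₂ - 1], [-4·x₁·x₂ - x₂^2 - x₂, -2·x₁^2 - 2·x₁·x₂ - x₁ + 1]].
At the point, J = [[-3.500, 8.500], [3.250, -3.500]] (det J = -15.375).
Solving J·Δ = −F gives Δ = (2.175, 1.484).
Then the next iterate is (x₁, x₂)₁ = (3.675, 0.984).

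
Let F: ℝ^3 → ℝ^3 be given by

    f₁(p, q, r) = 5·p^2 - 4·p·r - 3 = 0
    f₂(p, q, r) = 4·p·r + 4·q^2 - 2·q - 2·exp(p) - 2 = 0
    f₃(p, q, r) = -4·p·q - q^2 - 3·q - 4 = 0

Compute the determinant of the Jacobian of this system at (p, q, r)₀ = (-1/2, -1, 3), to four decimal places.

67.5739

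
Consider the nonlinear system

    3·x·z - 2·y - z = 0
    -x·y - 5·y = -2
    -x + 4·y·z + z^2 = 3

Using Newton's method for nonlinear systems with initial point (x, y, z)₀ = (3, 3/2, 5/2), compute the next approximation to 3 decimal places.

(1.244, 0.579, 1.791)

At (3, 3/2, 5/2): F = (17.000, -10.000, 15.250).
Jacobian J = [[3·z, -2, 3·x - 1], [-y, -x - 5, 0], [-1, 4·z, 4·y + 2·z]].
At the point, J = [[7.500, -2.000, 8.000], [-1.500, -8.000, 0.000], [-1.000, 10.000, 11.000]] (det J = -877.000).
Solving J·Δ = −F gives Δ = (-1.756, -0.921, -0.709).
Then the next iterate is (x, y, z)₁ = (1.244, 0.579, 1.791).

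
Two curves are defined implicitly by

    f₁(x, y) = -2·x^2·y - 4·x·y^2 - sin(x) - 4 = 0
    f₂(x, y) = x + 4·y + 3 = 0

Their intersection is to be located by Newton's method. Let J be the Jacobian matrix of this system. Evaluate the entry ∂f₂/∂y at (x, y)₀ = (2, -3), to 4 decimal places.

∂f₂/∂y = 4.
At (2, -3) this is 4.0000.

4.0000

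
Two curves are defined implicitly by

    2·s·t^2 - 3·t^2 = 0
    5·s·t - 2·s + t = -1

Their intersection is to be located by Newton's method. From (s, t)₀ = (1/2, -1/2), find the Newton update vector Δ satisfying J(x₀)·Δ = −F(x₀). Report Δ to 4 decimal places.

(-0.1628, 0.2907)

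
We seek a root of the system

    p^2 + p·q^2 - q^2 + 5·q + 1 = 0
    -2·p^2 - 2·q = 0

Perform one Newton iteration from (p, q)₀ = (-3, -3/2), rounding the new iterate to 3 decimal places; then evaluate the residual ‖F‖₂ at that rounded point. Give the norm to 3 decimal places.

4.305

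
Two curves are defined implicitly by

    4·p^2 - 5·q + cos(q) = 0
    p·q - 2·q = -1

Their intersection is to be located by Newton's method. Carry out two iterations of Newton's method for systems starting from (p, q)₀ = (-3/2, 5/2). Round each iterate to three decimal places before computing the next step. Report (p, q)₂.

At (-3/2, 5/2): F = (-4.30114, -7.750).
Jacobian J = [[8·p, -sin(q) - 5], [q, p - 2]].
At the point, J = [[-12.000, -5.59847], [2.500, -3.500]] (det J = 55.99618).
Solving J·Δ = −F gives Δ = (0.506, -1.853).
Then the next iterate is (p, q)₁ = (-0.994, 0.647).
Round to (-0.994, 0.647) and repeat: F = (1.51504, -0.93712), J = [[-7.952, -5.60280], [0.647, -2.994]].
Δ = (0.357, -0.236), so (p, q)₂ = (-0.637, 0.411).

(-0.637, 0.411)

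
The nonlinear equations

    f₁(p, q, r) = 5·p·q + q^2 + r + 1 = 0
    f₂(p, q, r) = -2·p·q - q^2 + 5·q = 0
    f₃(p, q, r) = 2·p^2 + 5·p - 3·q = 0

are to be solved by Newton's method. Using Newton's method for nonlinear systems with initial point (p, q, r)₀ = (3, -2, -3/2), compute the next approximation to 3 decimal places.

(1.238, 1.016, -25.794)

At (3, -2, -3/2): F = (-26.500, -2.000, 39.000).
Jacobian J = [[5·q, 5·p + 2·q, 1], [-2·q, -2·p - 2·q + 5, 0], [4·p + 5, -3, 0]].
At the point, J = [[-10.000, 11.000, 1.000], [4.000, 3.000, 0.000], [17.000, -3.000, 0.000]] (det J = -63.000).
Solving J·Δ = −F gives Δ = (-1.762, 3.016, -24.294).
Then the next iterate is (p, q, r)₁ = (1.238, 1.016, -25.794).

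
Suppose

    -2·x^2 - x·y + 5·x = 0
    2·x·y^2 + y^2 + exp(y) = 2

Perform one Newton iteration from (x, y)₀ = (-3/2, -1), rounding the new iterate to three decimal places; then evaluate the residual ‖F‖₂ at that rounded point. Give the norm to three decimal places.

3.056

At (-3/2, -1): F = (-13.500, -3.63212).
Jacobian J = [[-4·x - y + 5, -x], [2·y^2, 4·x·y + 2·y + exp(y)]].
At the point, J = [[12.000, 1.500], [2.000, 4.36788]] (det J = 49.41455).
Solving J·Δ = −F gives Δ = (1.083, 0.336).
Then the next iterate is (x, y)₁ = (-0.417, -0.664).
Re-evaluating at (-0.417, -0.664): F = (-2.70967, -1.41202), so ‖F‖₂ = 3.056.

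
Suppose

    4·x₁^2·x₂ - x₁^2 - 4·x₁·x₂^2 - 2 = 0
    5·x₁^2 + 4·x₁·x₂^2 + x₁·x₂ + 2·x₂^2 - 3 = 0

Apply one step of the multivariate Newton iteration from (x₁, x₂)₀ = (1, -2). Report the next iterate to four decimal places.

(0.5331, -1.4437)

At (1, -2): F = (-27.0000, 24.0000).
Jacobian J = [[8·x₁·x₂ - 2·x₁ - 4·x₂^2, 4·x₁^2 - 8·x₁·x₂], [10·x₁ + 4·x₂^2 + x₂, 8·x₁·x₂ + x₁ + 4·x₂]].
At the point, J = [[-34.0000, 20.0000], [24.0000, -23.0000]] (det J = 302.0000).
Solving J·Δ = −F gives Δ = (-0.4669, 0.5563).
Then the next iterate is (x₁, x₂)₁ = (0.5331, -1.4437).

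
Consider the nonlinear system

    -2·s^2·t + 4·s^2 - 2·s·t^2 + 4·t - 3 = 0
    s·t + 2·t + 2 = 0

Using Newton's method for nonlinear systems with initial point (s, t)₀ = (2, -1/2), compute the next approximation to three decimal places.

(1.282, -0.590)

At (2, -1/2): F = (14.000, 0.000).
Jacobian J = [[-4·s·t + 8·s - 2·t^2, -2·s^2 - 4·s·t + 4], [t, s + 2]].
At the point, J = [[19.500, 0.000], [-0.500, 4.000]] (det J = 78.000).
Solving J·Δ = −F gives Δ = (-0.718, -0.090).
Then the next iterate is (s, t)₁ = (1.282, -0.590).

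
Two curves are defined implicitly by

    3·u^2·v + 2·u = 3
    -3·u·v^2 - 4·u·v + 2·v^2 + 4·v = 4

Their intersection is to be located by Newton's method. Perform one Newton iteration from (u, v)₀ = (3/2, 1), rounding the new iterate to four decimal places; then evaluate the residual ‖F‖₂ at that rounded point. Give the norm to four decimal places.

At (3/2, 1): F = (6.7500, -8.5000).
Jacobian J = [[6·u·v + 2, 3·u^2], [-3·v^2 - 4·v, -6·u·v - 4·u + 4·v + 4]].
At the point, J = [[11.0000, 6.7500], [-7.0000, -7.0000]] (det J = -29.7500).
Solving J·Δ = −F gives Δ = (0.3403, -1.5546).
Then the next iterate is (u, v)₁ = (1.8403, -0.5546).
Re-evaluating at (1.8403, -0.5546): F = (-4.954198, -3.218841), so ‖F‖₂ = 5.9080.

5.9080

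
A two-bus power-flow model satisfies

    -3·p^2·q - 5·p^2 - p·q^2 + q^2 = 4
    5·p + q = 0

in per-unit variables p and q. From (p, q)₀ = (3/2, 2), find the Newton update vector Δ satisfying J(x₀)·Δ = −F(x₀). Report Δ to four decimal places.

At (3/2, 2): F = (-30.7500, 9.5000).
Jacobian J = [[-6·p·q - 10·p - q^2, -3·p^2 - 2·p·q + 2·q], [5, 1]].
At the point, J = [[-37.0000, -8.7500], [5.0000, 1.0000]] (det J = 6.7500).
Solving J·Δ = −F gives Δ = (-7.7593, 29.2963).

(-7.7593, 29.2963)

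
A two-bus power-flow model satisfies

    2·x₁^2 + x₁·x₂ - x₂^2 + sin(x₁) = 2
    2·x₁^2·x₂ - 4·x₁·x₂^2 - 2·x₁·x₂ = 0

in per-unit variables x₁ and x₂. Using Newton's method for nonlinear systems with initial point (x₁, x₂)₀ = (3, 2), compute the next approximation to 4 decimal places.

At (3, 2): F = (18.141120, -24.0000).
Jacobian J = [[4·x₁ + x₂ + cos(x₁), x₁ - 2·x₂], [4·x₁·x₂ - 4·x₂^2 - 2·x₂, 2·x₁^2 - 8·x₁·x₂ - 2·x₁]].
At the point, J = [[13.010008, -1.0000], [4.0000, -36.0000]] (det J = -464.360270).
Solving J·Δ = −F gives Δ = (-1.4581, -0.8287).
Then the next iterate is (x₁, x₂)₁ = (1.5419, 1.1713).

(1.5419, 1.1713)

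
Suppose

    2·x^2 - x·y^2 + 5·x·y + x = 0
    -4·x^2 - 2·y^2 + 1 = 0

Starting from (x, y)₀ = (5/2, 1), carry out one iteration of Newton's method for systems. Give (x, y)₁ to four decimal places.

At (5/2, 1): F = (25.0000, -26.0000).
Jacobian J = [[4·x - y^2 + 5·y + 1, -2·x·y + 5·x], [-8·x, -4·y]].
At the point, J = [[15.0000, 7.5000], [-20.0000, -4.0000]] (det J = 90.0000).
Solving J·Δ = −F gives Δ = (-1.0556, -1.2222).
Then the next iterate is (x, y)₁ = (1.4444, -0.2222).

(1.4444, -0.2222)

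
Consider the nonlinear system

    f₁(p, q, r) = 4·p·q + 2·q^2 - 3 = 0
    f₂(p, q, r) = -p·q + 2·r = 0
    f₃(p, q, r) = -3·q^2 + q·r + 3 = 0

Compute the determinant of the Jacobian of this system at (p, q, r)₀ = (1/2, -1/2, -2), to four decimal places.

3.5000

J = [[4·q, 4·p + 4·q, 0], [-q, -p, 2], [0, -6·q + r, q]].
At the point, J = [[-2.0000, 0.0000, 0.0000], [0.5000, -0.5000, 2.0000], [0.0000, 1.0000, -0.5000]].
det J = 3.5000.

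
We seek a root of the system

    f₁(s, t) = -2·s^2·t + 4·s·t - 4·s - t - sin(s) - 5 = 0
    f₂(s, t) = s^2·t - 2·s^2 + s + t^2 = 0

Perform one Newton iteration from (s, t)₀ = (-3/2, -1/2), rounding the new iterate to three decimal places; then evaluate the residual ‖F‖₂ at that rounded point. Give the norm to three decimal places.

1.791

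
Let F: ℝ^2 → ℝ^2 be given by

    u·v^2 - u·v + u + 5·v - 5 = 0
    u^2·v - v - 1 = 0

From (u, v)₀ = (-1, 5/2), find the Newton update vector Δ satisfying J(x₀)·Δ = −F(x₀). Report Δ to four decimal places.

(-0.2000, -1.8000)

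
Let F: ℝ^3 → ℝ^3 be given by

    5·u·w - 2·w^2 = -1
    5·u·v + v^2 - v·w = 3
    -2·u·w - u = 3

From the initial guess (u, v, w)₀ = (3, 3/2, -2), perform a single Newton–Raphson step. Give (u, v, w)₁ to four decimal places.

At (3, 3/2, -2): F = (-37.0000, 24.7500, 6.0000).
Jacobian J = [[5·w, 0, 5·u - 4·w], [5·v, 5·u + 2·v - w, -v], [-2·w - 1, 0, -2·u]].
At the point, J = [[-10.0000, 0.0000, 23.0000], [7.5000, 20.0000, -1.5000], [3.0000, 0.0000, -6.0000]] (det J = -180.0000).
Solving J·Δ = −F gives Δ = (9.3333, -4.3125, 5.6667).
Then the next iterate is (u, v, w)₁ = (12.3333, -2.8125, 3.6667).

(12.3333, -2.8125, 3.6667)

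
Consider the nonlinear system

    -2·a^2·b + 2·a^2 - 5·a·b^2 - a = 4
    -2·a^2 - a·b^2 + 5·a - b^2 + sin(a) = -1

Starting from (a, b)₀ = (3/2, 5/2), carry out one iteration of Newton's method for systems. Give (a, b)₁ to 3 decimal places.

At (3/2, 5/2): F = (-59.125, -10.62751).
Jacobian J = [[-4·a·b + 4·a - 5·b^2 - 1, -2·a^2 - 10·a·b], [-4·a - b^2 + cos(a) + 5, -2·a·b - 2·b]].
At the point, J = [[-41.250, -42.000], [-7.17926, -12.500]] (det J = 214.09596).
Solving J·Δ = −F gives Δ = (-1.367, -0.065).
Then the next iterate is (a, b)₁ = (0.133, 2.435).

(0.133, 2.435)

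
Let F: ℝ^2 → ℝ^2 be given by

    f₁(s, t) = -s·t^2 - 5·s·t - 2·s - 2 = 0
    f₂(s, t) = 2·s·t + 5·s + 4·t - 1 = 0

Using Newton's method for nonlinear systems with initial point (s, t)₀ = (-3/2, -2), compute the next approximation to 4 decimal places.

(-4.6000, 11.6000)

At (-3/2, -2): F = (-8.0000, -10.5000).
Jacobian J = [[-t^2 - 5·t - 2, -2·s·t - 5·s], [2·t + 5, 2·s + 4]].
At the point, J = [[4.0000, 1.5000], [1.0000, 1.0000]] (det J = 2.5000).
Solving J·Δ = −F gives Δ = (-3.1000, 13.6000).
Then the next iterate is (s, t)₁ = (-4.6000, 11.6000).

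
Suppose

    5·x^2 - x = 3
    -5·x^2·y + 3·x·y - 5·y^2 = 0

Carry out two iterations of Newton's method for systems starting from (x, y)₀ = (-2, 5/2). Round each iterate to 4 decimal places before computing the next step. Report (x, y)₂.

(-0.7528, 0.8251)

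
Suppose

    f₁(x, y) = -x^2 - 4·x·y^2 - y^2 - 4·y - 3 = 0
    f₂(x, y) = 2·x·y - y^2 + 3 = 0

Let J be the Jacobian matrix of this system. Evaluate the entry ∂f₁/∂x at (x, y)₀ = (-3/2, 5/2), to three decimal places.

-22.000

∂f₁/∂x = -2·x - 4·y^2.
At (-3/2, 5/2) this is -22.000.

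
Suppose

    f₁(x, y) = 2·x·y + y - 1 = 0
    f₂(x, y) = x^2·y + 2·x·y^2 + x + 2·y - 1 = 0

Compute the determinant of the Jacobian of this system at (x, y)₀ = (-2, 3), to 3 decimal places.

-87.000

J = [[2·y, 2·x + 1], [2·x·y + 2·y^2 + 1, x^2 + 4·x·y + 2]].
At the point, J = [[6.000, -3.000], [7.000, -18.000]].
det J = -87.000.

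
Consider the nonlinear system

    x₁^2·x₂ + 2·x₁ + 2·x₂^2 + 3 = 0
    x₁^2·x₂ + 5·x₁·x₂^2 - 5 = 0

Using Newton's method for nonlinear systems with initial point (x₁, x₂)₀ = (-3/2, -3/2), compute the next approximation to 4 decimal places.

(-1.1961, -0.6732)

At (-3/2, -3/2): F = (1.1250, -25.2500).
Jacobian J = [[2·x₁·x₂ + 2, x₁^2 + 4·x₂], [2·x₁·x₂ + 5·x₂^2, x₁^2 + 10·x₁·x₂]].
At the point, J = [[6.5000, -3.7500], [15.7500, 24.7500]] (det J = 219.9375).
Solving J·Δ = −F gives Δ = (0.3039, 0.8268).
Then the next iterate is (x₁, x₂)₁ = (-1.1961, -0.6732).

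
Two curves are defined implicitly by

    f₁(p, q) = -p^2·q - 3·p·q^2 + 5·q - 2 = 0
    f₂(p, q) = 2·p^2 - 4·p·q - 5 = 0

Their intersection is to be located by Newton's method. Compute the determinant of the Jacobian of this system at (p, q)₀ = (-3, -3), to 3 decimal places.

J = [[-2·p·q - 3·q^2, -p^2 - 6·p·q + 5], [4·p - 4·q, -4·p]].
At the point, J = [[-45.000, -58.000], [0.000, 12.000]].
det J = -540.000.

-540.000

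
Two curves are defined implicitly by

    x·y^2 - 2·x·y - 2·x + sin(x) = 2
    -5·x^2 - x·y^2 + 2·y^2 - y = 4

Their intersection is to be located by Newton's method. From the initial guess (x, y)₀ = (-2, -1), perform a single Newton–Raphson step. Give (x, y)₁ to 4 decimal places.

(-0.7524, -0.4774)

At (-2, -1): F = (-4.909297, -19.0000).
Jacobian J = [[y^2 - 2·y + cos(x) - 2, 2·x·y - 2·x], [-10·x - y^2, -2·x·y + 4·y - 1]].
At the point, J = [[0.583853, 8.0000], [19.0000, -9.0000]] (det J = -157.254678).
Solving J·Δ = −F gives Δ = (1.2476, 0.5226).
Then the next iterate is (x, y)₁ = (-0.7524, -0.4774).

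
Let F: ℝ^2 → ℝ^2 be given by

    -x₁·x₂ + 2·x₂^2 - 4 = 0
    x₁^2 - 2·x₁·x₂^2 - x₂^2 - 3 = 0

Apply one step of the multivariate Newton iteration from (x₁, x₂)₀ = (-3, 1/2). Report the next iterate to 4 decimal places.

(-1.4583, 1.0542)

At (-3, 1/2): F = (-2.0000, 7.2500).
Jacobian J = [[-x₂, -x₁ + 4·x₂], [2·x₁ - 2·x₂^2, -4·x₁·x₂ - 2·x₂]].
At the point, J = [[-0.5000, 5.0000], [-6.5000, 5.0000]] (det J = 30.0000).
Solving J·Δ = −F gives Δ = (1.5417, 0.5542).
Then the next iterate is (x₁, x₂)₁ = (-1.4583, 1.0542).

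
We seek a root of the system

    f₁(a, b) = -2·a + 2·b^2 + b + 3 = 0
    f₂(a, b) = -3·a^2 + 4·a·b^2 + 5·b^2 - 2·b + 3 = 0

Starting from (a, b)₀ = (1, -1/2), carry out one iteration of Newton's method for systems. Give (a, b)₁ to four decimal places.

(1.4559, -0.4118)

At (1, -1/2): F = (1.0000, 3.2500).
Jacobian J = [[-2, 4·b + 1], [-6·a + 4·b^2, 8·a·b + 10·b - 2]].
At the point, J = [[-2.0000, -1.0000], [-5.0000, -11.0000]] (det J = 17.0000).
Solving J·Δ = −F gives Δ = (0.4559, 0.0882).
Then the next iterate is (a, b)₁ = (1.4559, -0.4118).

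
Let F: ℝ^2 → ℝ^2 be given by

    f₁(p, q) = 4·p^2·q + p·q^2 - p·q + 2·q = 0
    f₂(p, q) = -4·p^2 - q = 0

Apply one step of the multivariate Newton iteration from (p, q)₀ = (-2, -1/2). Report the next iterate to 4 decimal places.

(-1.0256, -0.4103)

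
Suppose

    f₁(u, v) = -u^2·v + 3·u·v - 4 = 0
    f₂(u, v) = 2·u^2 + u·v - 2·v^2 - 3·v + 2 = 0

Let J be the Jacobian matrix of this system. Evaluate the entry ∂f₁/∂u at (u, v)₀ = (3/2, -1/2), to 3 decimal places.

∂f₁/∂u = -2·u·v + 3·v.
At (3/2, -1/2) this is 0.000.

0.000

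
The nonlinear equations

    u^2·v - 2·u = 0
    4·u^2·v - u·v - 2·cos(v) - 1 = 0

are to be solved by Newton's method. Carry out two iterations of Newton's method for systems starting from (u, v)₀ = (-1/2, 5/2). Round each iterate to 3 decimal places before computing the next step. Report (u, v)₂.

(-0.020, 2.094)

At (-1/2, 5/2): F = (1.625, 4.35229).
Jacobian J = [[2·u·v - 2, u^2], [8·u·v - v, 4·u^2 - u + 2·sin(v)]].
At the point, J = [[-4.500, 0.250], [-12.500, 2.69694]] (det J = -9.01125).
Solving J·Δ = −F gives Δ = (0.366, 0.081).
Then the next iterate is (u, v)₁ = (-0.134, 2.581).
Round to (-0.134, 2.581) and repeat: F = (0.31434, 1.22511), J = [[-2.69171, 0.01796], [-5.34783, 1.26920]].
Δ = (0.114, -0.487), so (u, v)₂ = (-0.020, 2.094).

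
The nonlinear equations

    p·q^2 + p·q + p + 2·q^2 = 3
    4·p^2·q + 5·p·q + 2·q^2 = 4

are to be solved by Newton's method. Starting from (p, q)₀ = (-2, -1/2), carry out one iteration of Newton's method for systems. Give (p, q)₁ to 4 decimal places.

At (-2, -1/2): F = (-4.0000, -6.5000).
Jacobian J = [[q^2 + q + 1, 2·p·q + p + 4·q], [8·p·q + 5·q, 4·p^2 + 5·p + 4·q]].
At the point, J = [[0.7500, -2.0000], [5.5000, 4.0000]] (det J = 14.0000).
Solving J·Δ = −F gives Δ = (2.0714, -1.2232).
Then the next iterate is (p, q)₁ = (0.0714, -1.7232).

(0.0714, -1.7232)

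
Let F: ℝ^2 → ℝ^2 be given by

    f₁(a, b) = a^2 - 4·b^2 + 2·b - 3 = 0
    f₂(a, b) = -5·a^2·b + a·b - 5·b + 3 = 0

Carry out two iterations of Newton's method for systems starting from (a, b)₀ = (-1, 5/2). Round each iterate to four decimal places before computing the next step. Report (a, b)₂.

(-0.5837, 0.4366)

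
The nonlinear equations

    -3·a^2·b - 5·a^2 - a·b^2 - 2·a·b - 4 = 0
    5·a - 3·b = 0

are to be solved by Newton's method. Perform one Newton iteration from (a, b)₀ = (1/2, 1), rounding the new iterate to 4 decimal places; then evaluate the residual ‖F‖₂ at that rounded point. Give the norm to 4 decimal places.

4.0201

At (1/2, 1): F = (-7.5000, -0.5000).
Jacobian J = [[-6·a·b - 10·a - b^2 - 2·b, -3·a^2 - 2·a·b - 2·a], [5, -3]].
At the point, J = [[-11.0000, -2.7500], [5.0000, -3.0000]] (det J = 46.7500).
Solving J·Δ = −F gives Δ = (-0.4519, -0.9198).
Then the next iterate is (a, b)₁ = (0.0481, 0.0802).
Re-evaluating at (0.0481, 0.0802): F = (-4.020149, -0.0001), so ‖F‖₂ = 4.0201.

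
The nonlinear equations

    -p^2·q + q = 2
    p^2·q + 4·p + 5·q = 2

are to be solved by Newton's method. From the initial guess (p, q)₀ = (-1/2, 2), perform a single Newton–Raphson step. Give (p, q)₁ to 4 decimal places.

(0.3333, 0.4444)

At (-1/2, 2): F = (-0.5000, 6.5000).
Jacobian J = [[-2·p·q, -p^2 + 1], [2·p·q + 4, p^2 + 5]].
At the point, J = [[2.0000, 0.7500], [2.0000, 5.2500]] (det J = 9.0000).
Solving J·Δ = −F gives Δ = (0.8333, -1.5556).
Then the next iterate is (p, q)₁ = (0.3333, 0.4444).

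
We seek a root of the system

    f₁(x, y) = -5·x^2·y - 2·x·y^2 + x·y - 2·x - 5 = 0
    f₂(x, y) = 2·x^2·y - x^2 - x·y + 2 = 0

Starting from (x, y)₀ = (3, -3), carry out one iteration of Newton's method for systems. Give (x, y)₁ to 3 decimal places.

At (3, -3): F = (61.000, -52.000).
Jacobian J = [[-10·x·y - 2·y^2 + y - 2, -5·x^2 - 4·x·y + x], [4·x·y - 2·x - y, 2·x^2 - x]].
At the point, J = [[67.000, -6.000], [-39.000, 15.000]] (det J = 771.000).
Solving J·Δ = −F gives Δ = (-0.782, 1.433).
Then the next iterate is (x, y)₁ = (2.218, -1.567).

(2.218, -1.567)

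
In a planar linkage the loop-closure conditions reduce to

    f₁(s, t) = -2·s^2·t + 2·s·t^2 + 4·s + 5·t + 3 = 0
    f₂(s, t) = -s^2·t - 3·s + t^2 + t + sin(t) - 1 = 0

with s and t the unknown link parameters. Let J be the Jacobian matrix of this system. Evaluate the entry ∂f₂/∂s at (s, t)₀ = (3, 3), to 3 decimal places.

∂f₂/∂s = -2·s·t - 3.
At (3, 3) this is -21.000.

-21.000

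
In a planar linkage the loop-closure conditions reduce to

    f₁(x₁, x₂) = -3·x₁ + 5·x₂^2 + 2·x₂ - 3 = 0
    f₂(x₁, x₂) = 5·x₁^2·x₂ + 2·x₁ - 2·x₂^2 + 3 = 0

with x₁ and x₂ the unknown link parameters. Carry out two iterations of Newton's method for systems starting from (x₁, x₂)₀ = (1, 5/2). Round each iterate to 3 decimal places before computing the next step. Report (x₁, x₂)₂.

At (1, 5/2): F = (30.250, 5.000).
Jacobian J = [[-3, 10·x₂ + 2], [10·x₁·x₂ + 2, 5·x₁^2 - 4·x₂]].
At the point, J = [[-3.000, 27.000], [27.000, -5.000]] (det J = -714.000).
Solving J·Δ = −F gives Δ = (-0.401, -1.165).
Then the next iterate is (x₁, x₂)₁ = (0.599, 1.335).
Round to (0.599, 1.335) and repeat: F = (6.78413, 3.02855), J = [[-3.000, 15.350], [9.99665, -3.54600]].
Δ = (-0.494, -0.539), so (x₁, x₂)₂ = (0.105, 0.796).

(0.105, 0.796)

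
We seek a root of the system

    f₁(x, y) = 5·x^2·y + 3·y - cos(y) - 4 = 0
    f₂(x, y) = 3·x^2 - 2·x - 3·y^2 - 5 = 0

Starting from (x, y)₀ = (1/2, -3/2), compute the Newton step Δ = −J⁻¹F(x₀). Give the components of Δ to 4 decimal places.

(-0.7771, 1.4197)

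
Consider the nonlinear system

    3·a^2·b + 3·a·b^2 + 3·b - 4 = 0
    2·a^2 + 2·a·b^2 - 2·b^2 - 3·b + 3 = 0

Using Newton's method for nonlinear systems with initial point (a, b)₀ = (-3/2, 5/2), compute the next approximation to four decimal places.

(-0.5343, 1.6081)

At (-3/2, 5/2): F = (-7.7500, -31.2500).
Jacobian J = [[6·a·b + 3·b^2, 3·a^2 + 6·a·b + 3], [4·a + 2·b^2, 4·a·b - 4·b - 3]].
At the point, J = [[-3.7500, -12.7500], [6.5000, -28.0000]] (det J = 187.8750).
Solving J·Δ = −F gives Δ = (0.9657, -0.8919).
Then the next iterate is (a, b)₁ = (-0.5343, 1.6081).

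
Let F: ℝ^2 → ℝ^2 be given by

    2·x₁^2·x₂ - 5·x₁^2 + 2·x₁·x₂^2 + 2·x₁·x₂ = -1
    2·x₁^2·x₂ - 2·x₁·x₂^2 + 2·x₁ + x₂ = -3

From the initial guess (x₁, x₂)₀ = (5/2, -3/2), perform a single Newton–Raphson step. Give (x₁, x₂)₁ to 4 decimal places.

At (5/2, -3/2): F = (-45.2500, -23.5000).
Jacobian J = [[4·x₁·x₂ - 10·x₁ + 2·x₂^2 + 2·x₂, 2·x₁^2 + 4·x₁·x₂ + 2·x₁], [4·x₁·x₂ - 2·x₂^2 + 2, 2·x₁^2 - 4·x₁·x₂ + 1]].
At the point, J = [[-38.5000, 2.5000], [-17.5000, 28.5000]] (det J = -1053.5000).
Solving J·Δ = −F gives Δ = (-1.1684, 0.1071).
Then the next iterate is (x₁, x₂)₁ = (1.3316, -1.3929).

(1.3316, -1.3929)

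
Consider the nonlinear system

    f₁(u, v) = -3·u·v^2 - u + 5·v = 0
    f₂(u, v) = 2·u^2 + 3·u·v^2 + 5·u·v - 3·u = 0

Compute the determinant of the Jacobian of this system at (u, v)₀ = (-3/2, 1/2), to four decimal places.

J = [[-3·v^2 - 1, -6·u·v + 5], [4·u + 3·v^2 + 5·v - 3, 6·u·v + 5·u]].
At the point, J = [[-1.7500, 9.5000], [-5.7500, -12.0000]].
det J = 75.6250.

75.6250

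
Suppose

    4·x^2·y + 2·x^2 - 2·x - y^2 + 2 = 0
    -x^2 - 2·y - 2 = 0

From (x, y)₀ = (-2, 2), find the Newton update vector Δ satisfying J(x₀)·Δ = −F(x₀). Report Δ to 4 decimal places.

(-1.0000, -7.0000)

At (-2, 2): F = (42.0000, -10.0000).
Jacobian J = [[8·x·y + 4·x - 2, 4·x^2 - 2·y], [-2·x, -2]].
At the point, J = [[-42.0000, 12.0000], [4.0000, -2.0000]] (det J = 36.0000).
Solving J·Δ = −F gives Δ = (-1.0000, -7.0000).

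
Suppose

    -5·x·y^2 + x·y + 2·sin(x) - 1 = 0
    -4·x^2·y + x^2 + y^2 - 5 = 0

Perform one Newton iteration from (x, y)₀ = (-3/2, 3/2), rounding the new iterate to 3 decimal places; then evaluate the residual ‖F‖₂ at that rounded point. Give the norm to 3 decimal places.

5.600

At (-3/2, 3/2): F = (11.63001, -14.000).
Jacobian J = [[-5·y^2 + y + 2·cos(x), -10·x·y + x], [-8·x·y + 2·x, -4·x^2 + 2·y]].
At the point, J = [[-9.60853, 21.000], [15.000, -6.000]] (det J = -257.34885).
Solving J·Δ = −F gives Δ = (0.871, -0.155).
Then the next iterate is (x, y)₁ = (-0.629, 1.345).
Re-evaluating at (-0.629, 1.345): F = (2.66671, -4.92388), so ‖F‖₂ = 5.600.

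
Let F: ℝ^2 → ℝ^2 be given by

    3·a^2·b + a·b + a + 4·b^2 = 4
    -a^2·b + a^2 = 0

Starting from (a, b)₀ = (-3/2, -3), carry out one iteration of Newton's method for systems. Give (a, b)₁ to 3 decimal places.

At (-3/2, -3): F = (14.750, 9.000).
Jacobian J = [[6·a·b + b + 1, 3·a^2 + a + 8·b], [-2·a·b + 2·a, -a^2]].
At the point, J = [[25.000, -18.750], [-12.000, -2.250]] (det J = -281.250).
Solving J·Δ = −F gives Δ = (0.482, 1.429).
Then the next iterate is (a, b)₁ = (-1.018, -1.571).

(-1.018, -1.571)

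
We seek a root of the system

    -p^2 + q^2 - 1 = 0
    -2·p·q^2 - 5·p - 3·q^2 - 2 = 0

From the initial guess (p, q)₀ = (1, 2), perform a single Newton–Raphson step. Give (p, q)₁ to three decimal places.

At (1, 2): F = (2.000, -27.000).
Jacobian J = [[-2·p, 2·q], [-2·q^2 - 5, -4·p·q - 6·q]].
At the point, J = [[-2.000, 4.000], [-13.000, -20.000]] (det J = 92.000).
Solving J·Δ = −F gives Δ = (-0.739, -0.870).
Then the next iterate is (p, q)₁ = (0.261, 1.130).

(0.261, 1.130)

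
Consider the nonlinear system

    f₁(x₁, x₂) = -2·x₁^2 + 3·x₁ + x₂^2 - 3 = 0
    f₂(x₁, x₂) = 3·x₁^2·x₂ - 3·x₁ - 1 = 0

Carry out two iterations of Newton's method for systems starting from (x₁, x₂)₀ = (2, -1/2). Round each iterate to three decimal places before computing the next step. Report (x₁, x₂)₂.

(-0.752, -1.059)

At (2, -1/2): F = (-4.750, -13.000).
Jacobian J = [[-4·x₁ + 3, 2·x₂], [6·x₁·x₂ - 3, 3·x₁^2]].
At the point, J = [[-5.000, -1.000], [-9.000, 12.000]] (det J = -69.000).
Solving J·Δ = −F gives Δ = (-1.014, 0.322).
Then the next iterate is (x₁, x₂)₁ = (0.986, -0.178).
Round to (0.986, -0.178) and repeat: F = (-1.95471, -4.47715), J = [[-0.944, -0.356], [-4.05305, 2.91659]].
Δ = (-1.738, -0.881), so (x₁, x₂)₂ = (-0.752, -1.059).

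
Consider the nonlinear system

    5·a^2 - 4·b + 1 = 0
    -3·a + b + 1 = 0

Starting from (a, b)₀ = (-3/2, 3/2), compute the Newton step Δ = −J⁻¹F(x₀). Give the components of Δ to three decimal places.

(1.269, -3.194)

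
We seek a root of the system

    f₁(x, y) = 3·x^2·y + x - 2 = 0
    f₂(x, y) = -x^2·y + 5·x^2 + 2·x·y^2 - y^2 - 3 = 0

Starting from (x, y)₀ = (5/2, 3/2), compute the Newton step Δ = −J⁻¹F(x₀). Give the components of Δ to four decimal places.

(-1.2909, 0.0913)

At (5/2, 3/2): F = (28.6250, 27.8750).
Jacobian J = [[6·x·y + 1, 3·x^2], [-2·x·y + 10·x + 2·y^2, -x^2 + 4·x·y - 2·y]].
At the point, J = [[23.5000, 18.7500], [22.0000, 5.7500]] (det J = -277.3750).
Solving J·Δ = −F gives Δ = (-1.2909, 0.0913).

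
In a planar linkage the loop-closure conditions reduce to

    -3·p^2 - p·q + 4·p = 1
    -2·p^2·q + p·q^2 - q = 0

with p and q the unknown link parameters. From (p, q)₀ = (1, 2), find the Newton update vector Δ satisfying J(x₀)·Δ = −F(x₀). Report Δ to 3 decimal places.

At (1, 2): F = (-2.000, -2.000).
Jacobian J = [[-6·p - q + 4, -p], [-4·p·q + q^2, -2·p^2 + 2·p·q - 1]].
At the point, J = [[-4.000, -1.000], [-4.000, 1.000]] (det J = -8.000).
Solving J·Δ = −F gives Δ = (-0.500, 0.000).

(-0.500, 0.000)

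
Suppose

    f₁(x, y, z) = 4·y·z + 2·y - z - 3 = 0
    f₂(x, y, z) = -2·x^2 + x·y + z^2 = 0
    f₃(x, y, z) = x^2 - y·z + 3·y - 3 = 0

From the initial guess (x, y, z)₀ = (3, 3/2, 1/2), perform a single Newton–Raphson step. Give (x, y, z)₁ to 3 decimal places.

At (3, 3/2, 1/2): F = (2.500, -13.250, 9.750).
Jacobian J = [[0, 4·z + 2, 4·y - 1], [-4·x + y, x, 2·z], [2·x, -z + 3, -y]].
At the point, J = [[0.000, 4.000, 5.000], [-10.500, 3.000, 1.000], [6.000, 2.500, -1.500]] (det J = -260.250).
Solving J·Δ = −F gives Δ = (-1.421, -0.533, -0.073).
Then the next iterate is (x, y, z)₁ = (1.579, 0.967, 0.427).

(1.579, 0.967, 0.427)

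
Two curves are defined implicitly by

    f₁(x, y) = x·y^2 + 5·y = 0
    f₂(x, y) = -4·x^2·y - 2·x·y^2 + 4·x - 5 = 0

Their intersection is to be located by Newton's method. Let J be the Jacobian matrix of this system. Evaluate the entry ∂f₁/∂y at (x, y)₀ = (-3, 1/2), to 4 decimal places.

2.0000

∂f₁/∂y = 2·x·y + 5.
At (-3, 1/2) this is 2.0000.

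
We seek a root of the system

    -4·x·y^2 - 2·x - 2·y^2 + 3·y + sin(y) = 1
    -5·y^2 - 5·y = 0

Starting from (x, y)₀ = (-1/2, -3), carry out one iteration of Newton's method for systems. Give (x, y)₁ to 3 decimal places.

At (-1/2, -3): F = (-9.14112, -30.000).
Jacobian J = [[-4·y^2 - 2, -8·x·y - 4·y + cos(y) + 3], [0, -10·y - 5]].
At the point, J = [[-38.000, 2.01001], [0.000, 25.000]] (det J = -950.000).
Solving J·Δ = −F gives Δ = (-0.177, 1.200).
Then the next iterate is (x, y)₁ = (-0.677, -1.800).

(-0.677, -1.800)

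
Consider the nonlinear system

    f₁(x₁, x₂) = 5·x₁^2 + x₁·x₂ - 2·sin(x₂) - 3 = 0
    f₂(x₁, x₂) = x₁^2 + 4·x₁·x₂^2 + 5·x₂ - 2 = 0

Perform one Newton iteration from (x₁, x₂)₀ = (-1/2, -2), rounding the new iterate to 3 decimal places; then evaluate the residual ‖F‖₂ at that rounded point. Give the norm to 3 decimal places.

At (-1/2, -2): F = (1.06859, -19.750).
Jacobian J = [[10·x₁ + x₂, x₁ - 2·cos(x₂)], [2·x₁ + 4·x₂^2, 8·x₁·x₂ + 5]].
At the point, J = [[-7.000, 0.33229], [15.000, 13.000]] (det J = -95.98441).
Solving J·Δ = −F gives Δ = (0.213, 1.273).
Then the next iterate is (x₁, x₂)₁ = (-0.287, -0.727).
Re-evaluating at (-0.287, -0.727): F = (-1.05024, -6.15938), so ‖F‖₂ = 6.248.

6.248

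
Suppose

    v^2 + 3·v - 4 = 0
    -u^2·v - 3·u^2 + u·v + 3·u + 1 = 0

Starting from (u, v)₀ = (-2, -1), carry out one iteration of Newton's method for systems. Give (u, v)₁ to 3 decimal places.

(2.700, 5.000)

At (-2, -1): F = (-6.000, -11.000).
Jacobian J = [[0, 2·v + 3], [-2·u·v - 6·u + v + 3, -u^2 + u]].
At the point, J = [[0.000, 1.000], [10.000, -6.000]] (det J = -10.000).
Solving J·Δ = −F gives Δ = (4.700, 6.000).
Then the next iterate is (u, v)₁ = (2.700, 5.000).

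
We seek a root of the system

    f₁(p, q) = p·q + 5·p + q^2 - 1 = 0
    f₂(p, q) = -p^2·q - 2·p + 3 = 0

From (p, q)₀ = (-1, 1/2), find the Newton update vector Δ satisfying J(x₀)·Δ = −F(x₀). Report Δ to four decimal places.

At (-1, 1/2): F = (-6.2500, 4.5000).
Jacobian J = [[q + 5, p + 2·q], [-2·p·q - 2, -p^2]].
At the point, J = [[5.5000, 0.0000], [-1.0000, -1.0000]] (det J = -5.5000).
Solving J·Δ = −F gives Δ = (1.1364, 3.3636).

(1.1364, 3.3636)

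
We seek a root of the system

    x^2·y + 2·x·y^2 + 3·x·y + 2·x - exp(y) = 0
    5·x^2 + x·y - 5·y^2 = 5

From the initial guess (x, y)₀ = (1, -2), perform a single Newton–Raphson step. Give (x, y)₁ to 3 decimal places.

(2.566, -1.549)

At (1, -2): F = (1.86466, -22.000).
Jacobian J = [[2·x·y + 2·y^2 + 3·y + 2, x^2 + 4·x·y + 3·x - exp(y)], [10·x + y, x - 10·y]].
At the point, J = [[0.000, -4.13534], [8.000, 21.000]] (det J = 33.08268).
Solving J·Δ = −F gives Δ = (1.566, 0.451).
Then the next iterate is (x, y)₁ = (2.566, -1.549).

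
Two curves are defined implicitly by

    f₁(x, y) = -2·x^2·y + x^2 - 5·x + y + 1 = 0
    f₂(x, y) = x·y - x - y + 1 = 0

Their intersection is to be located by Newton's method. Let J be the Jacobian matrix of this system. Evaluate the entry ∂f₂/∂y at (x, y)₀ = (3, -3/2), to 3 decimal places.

2.000

∂f₂/∂y = x - 1.
At (3, -3/2) this is 2.000.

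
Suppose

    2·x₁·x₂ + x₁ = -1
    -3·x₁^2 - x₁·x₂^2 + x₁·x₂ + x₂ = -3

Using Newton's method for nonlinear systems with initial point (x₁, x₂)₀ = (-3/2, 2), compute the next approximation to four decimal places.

At (-3/2, 2): F = (-6.5000, 1.2500).
Jacobian J = [[2·x₂ + 1, 2·x₁], [-6·x₁ - x₂^2 + x₂, -2·x₁·x₂ + x₁ + 1]].
At the point, J = [[5.0000, -3.0000], [7.0000, 5.5000]] (det J = 48.5000).
Solving J·Δ = −F gives Δ = (0.6598, -1.0670).
Then the next iterate is (x₁, x₂)₁ = (-0.8402, 0.9330).

(-0.8402, 0.9330)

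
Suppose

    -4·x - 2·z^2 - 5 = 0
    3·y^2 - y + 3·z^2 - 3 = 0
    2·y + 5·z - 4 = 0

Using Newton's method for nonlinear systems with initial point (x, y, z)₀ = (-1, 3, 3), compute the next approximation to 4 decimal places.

At (-1, 3, 3): F = (-19.0000, 48.0000, 17.0000).
Jacobian J = [[-4, 0, -4·z], [0, 6·y - 1, 6·z], [0, 2, 5]].
At the point, J = [[-4.0000, 0.0000, -12.0000], [0.0000, 17.0000, 18.0000], [0.0000, 2.0000, 5.0000]] (det J = -196.0000).
Solving J·Δ = −F gives Δ = (7.0663, 1.3469, -3.9388).
Then the next iterate is (x, y, z)₁ = (6.0663, 4.3469, -0.9388).

(6.0663, 4.3469, -0.9388)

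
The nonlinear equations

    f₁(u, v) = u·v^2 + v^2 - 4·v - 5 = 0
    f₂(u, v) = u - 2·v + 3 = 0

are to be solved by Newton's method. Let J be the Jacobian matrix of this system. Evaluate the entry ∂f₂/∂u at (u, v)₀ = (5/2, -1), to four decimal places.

∂f₂/∂u = 1.
At (5/2, -1) this is 1.0000.

1.0000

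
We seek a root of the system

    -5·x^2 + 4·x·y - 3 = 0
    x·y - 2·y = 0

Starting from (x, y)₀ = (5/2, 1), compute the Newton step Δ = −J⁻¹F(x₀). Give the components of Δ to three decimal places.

At (5/2, 1): F = (-24.250, 0.500).
Jacobian J = [[-10·x + 4·y, 4·x], [y, x - 2]].
At the point, J = [[-21.000, 10.000], [1.000, 0.500]] (det J = -20.500).
Solving J·Δ = −F gives Δ = (-0.835, 0.671).

(-0.835, 0.671)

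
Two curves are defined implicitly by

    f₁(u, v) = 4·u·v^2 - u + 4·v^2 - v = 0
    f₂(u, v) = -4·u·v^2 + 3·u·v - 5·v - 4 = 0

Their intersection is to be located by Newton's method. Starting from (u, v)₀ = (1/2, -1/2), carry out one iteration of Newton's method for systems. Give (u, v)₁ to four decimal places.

At (1/2, -1/2): F = (1.5000, -2.7500).
Jacobian J = [[4·v^2 - 1, 8·u·v + 8·v - 1], [-4·v^2 + 3·v, -8·u·v + 3·u - 5]].
At the point, J = [[0.0000, -7.0000], [-2.5000, -1.5000]] (det J = -17.5000).
Solving J·Δ = −F gives Δ = (-1.2286, 0.2143).
Then the next iterate is (u, v)₁ = (-0.7286, -0.2857).

(-0.7286, -0.2857)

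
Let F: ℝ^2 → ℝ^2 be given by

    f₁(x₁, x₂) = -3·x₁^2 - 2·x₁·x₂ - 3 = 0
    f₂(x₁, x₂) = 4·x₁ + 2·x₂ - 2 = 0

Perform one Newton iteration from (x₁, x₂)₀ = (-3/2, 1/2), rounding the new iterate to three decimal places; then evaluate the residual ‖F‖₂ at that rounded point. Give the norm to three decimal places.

At (-3/2, 1/2): F = (-8.250, -7.000).
Jacobian J = [[-6·x₁ - 2·x₂, -2·x₁], [4, 2]].
At the point, J = [[8.000, 3.000], [4.000, 2.000]] (det J = 4.000).
Solving J·Δ = −F gives Δ = (-1.125, 5.750).
Then the next iterate is (x₁, x₂)₁ = (-2.625, 6.250).
Re-evaluating at (-2.625, 6.250): F = (9.14062, 0.000), so ‖F‖₂ = 9.141.

9.141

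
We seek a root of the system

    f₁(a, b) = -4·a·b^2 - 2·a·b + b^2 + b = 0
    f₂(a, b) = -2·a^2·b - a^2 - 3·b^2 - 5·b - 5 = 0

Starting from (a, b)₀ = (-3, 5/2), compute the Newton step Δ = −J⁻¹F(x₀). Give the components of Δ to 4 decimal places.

(1.8908, -0.5837)

At (-3, 5/2): F = (98.7500, -90.2500).
Jacobian J = [[-4·b^2 - 2·b, -8·a·b - 2·a + 2·b + 1], [-4·a·b - 2·a, -2·a^2 - 6·b - 5]].
At the point, J = [[-30.0000, 72.0000], [36.0000, -38.0000]] (det J = -1452.0000).
Solving J·Δ = −F gives Δ = (1.8908, -0.5837).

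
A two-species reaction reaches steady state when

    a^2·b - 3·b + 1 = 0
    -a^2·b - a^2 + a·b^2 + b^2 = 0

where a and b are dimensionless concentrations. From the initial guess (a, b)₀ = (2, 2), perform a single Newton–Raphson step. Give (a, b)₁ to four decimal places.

(1.6667, 1.6667)

At (2, 2): F = (3.0000, 0.0000).
Jacobian J = [[2·a·b, a^2 - 3], [-2·a·b - 2·a + b^2, -a^2 + 2·a·b + 2·b]].
At the point, J = [[8.0000, 1.0000], [-8.0000, 8.0000]] (det J = 72.0000).
Solving J·Δ = −F gives Δ = (-0.3333, -0.3333).
Then the next iterate is (a, b)₁ = (1.6667, 1.6667).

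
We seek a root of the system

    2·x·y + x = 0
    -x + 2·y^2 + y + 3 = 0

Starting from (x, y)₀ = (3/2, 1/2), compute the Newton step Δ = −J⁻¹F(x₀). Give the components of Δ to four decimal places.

(-0.1667, -0.8889)

At (3/2, 1/2): F = (3.0000, 2.5000).
Jacobian J = [[2·y + 1, 2·x], [-1, 4·y + 1]].
At the point, J = [[2.0000, 3.0000], [-1.0000, 3.0000]] (det J = 9.0000).
Solving J·Δ = −F gives Δ = (-0.1667, -0.8889).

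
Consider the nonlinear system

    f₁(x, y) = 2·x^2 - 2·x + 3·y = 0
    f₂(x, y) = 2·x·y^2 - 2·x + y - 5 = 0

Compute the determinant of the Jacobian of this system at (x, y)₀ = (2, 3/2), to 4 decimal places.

70.5000

J = [[4·x - 2, 3], [2·y^2 - 2, 4·x·y + 1]].
At the point, J = [[6.0000, 3.0000], [2.5000, 13.0000]].
det J = 70.5000.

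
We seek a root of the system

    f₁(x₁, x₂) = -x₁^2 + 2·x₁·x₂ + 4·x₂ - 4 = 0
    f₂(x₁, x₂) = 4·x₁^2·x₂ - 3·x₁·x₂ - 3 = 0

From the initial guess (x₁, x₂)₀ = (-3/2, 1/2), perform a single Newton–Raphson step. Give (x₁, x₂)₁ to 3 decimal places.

(-0.177, 0.957)

At (-3/2, 1/2): F = (-5.750, 3.750).
Jacobian J = [[-2·x₁ + 2·x₂, 2·x₁ + 4], [8·x₁·x₂ - 3·x₂, 4·x₁^2 - 3·x₁]].
At the point, J = [[4.000, 1.000], [-7.500, 13.500]] (det J = 61.500).
Solving J·Δ = −F gives Δ = (1.323, 0.457).
Then the next iterate is (x₁, x₂)₁ = (-0.177, 0.957).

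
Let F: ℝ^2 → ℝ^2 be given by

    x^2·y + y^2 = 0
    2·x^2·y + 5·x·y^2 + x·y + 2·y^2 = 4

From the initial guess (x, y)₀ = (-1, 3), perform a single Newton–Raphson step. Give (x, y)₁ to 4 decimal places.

(-1.0533, 1.2400)

At (-1, 3): F = (12.0000, -28.0000).
Jacobian J = [[2·x·y, x^2 + 2·y], [4·x·y + 5·y^2 + y, 2·x^2 + 10·x·y + x + 4·y]].
At the point, J = [[-6.0000, 7.0000], [36.0000, -17.0000]] (det J = -150.0000).
Solving J·Δ = −F gives Δ = (-0.0533, -1.7600).
Then the next iterate is (x, y)₁ = (-1.0533, 1.2400).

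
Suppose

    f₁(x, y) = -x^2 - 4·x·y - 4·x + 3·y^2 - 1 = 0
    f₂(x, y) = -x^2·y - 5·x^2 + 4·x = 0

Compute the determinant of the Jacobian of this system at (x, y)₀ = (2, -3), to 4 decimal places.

-120.0000

J = [[-2·x - 4·y - 4, -4·x + 6·y], [-2·x·y - 10·x + 4, -x^2]].
At the point, J = [[4.0000, -26.0000], [-4.0000, -4.0000]].
det J = -120.0000.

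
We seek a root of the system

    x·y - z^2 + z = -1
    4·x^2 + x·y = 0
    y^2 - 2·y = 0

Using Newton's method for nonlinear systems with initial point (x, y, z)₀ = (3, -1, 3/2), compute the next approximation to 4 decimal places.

(1.4674, -0.2500, 2.0163)

At (3, -1, 3/2): F = (-2.7500, 33.0000, 3.0000).
Jacobian J = [[y, x, -2·z + 1], [8·x + y, x, 0], [0, 2·y - 2, 0]].
At the point, J = [[-1.0000, 3.0000, -2.0000], [23.0000, 3.0000, 0.0000], [0.0000, -4.0000, 0.0000]] (det J = 184.0000).
Solving J·Δ = −F gives Δ = (-1.5326, 0.7500, 0.5163).
Then the next iterate is (x, y, z)₁ = (1.4674, -0.2500, 2.0163).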